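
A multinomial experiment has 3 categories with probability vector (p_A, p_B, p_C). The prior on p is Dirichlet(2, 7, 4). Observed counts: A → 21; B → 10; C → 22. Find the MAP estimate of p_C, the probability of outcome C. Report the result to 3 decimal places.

MAP estimate of p_C = 0.397

The posterior is Dirichlet(αᵢ + nᵢ) = Dirichlet(23, 17, 26).
For a Dirichlet(a₁,…,a_K) with all aᵢ > 1, the mode has j-th component (aⱼ − 1)/(Σaᵢ − K).
Here Σaᵢ = 66 and K = 3, so p_C = (26 − 1)/(66 − 3) = 25/63 ≈ 0.397.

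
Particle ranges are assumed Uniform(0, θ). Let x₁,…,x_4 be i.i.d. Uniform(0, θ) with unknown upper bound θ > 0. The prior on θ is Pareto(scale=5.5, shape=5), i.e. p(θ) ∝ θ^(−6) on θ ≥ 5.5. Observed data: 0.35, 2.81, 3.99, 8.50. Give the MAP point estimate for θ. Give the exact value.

The Uniform(0, θ) likelihood is θ^(−n) for θ ≥ max(xᵢ), zero otherwise. Here max(xᵢ) = 8.50.
Posterior ∝ θ^(−6) · θ^(−4) = θ^(−10) on θ ≥ max(5.5, 8.50) = 8.50.
This density is strictly decreasing in θ, so the posterior mode lies at the lower boundary of the support.

θ̂_MAP = 8.50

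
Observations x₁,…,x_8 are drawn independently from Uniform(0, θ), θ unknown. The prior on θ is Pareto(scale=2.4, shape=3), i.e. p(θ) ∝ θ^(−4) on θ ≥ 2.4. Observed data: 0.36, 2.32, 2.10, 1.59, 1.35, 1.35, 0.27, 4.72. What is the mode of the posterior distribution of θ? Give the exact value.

The Uniform(0, θ) likelihood is θ^(−n) for θ ≥ max(xᵢ), zero otherwise. Here max(xᵢ) = 4.72.
Posterior ∝ θ^(−4) · θ^(−8) = θ^(−12) on θ ≥ max(2.4, 4.72) = 4.72.
This density is strictly decreasing in θ, so the posterior mode lies at the lower boundary of the support.

θ̂_MAP = 4.72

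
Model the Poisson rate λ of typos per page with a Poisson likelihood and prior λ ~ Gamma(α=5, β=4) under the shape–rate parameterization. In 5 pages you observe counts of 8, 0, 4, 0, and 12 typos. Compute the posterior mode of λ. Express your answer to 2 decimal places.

Σxᵢ = 8+0+4+0+12 = 24, with n = 5.
Posterior ∝ λ^4e^(−4λ) · λ^24e^(−5λ) = λ^28e^(−9λ), i.e. Gamma(shape=29, rate=9).
The mode of a Gamma(a, b) with a ≥ 1 (shape–rate) is (a−1)/b = 28/9 ≈ 3.11.

λ̂_MAP = 3.11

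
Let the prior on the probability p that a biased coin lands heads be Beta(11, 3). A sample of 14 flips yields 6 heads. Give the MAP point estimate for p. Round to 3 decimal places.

p̂_MAP = 0.615

Prior: Beta(11, 3).
Data: 6 successes in 14 trials. The binomial likelihood contributes p^6(1−p)^8, so the posterior is Beta(11+6, 3+8) = Beta(17, 11).
For Beta(a, b) with a, b > 1 the mode is (a−1)/(a+b−2) = 16/26 ≈ 0.615.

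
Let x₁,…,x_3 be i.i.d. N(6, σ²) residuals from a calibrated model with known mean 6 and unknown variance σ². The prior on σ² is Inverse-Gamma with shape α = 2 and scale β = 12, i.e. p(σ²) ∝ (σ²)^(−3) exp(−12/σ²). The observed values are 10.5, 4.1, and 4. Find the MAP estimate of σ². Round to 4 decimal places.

Sum of squared deviations about the known mean: SS = (10.5−6)² + (4.1−6)² + (4−6)² = 27.86.
The Normal likelihood contributes (σ²)^(−n/2) exp(−SS/(2σ²)), so the posterior is Inverse-Gamma(α + n/2, β + SS/2) = Inverse-Gamma(3.5, 25.93).
The mode of Inverse-Gamma(a, b) is b/(a+1) = 25.93/4.5 ≈ 5.7622.

σ̂²_MAP = 5.7622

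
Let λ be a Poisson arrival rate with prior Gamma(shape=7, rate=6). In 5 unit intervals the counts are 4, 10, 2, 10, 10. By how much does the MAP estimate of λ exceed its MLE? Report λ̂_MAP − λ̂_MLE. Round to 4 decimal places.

MAP − MLE = -3.3818

Σxᵢ = 36. Posterior is Gamma(43, 11); MAP = (43−1)/11 = 42/11 ≈ 3.81818.
MLE = x̄ = 36/5 ≈ 7.20000.
Difference = 42/11 − 36/5 = -186/55 ≈ -3.3818.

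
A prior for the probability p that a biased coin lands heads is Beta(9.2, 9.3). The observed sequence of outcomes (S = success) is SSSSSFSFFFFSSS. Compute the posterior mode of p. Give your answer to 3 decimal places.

p̂_MAP = 0.564

Prior: Beta(9.2, 9.3).
Data: 9 successes in 14 trials (from the sequence). The binomial likelihood contributes p^9(1−p)^5, so the posterior is Beta(9.2+9, 9.3+5) = Beta(18.2, 14.3).
For Beta(a, b) with a, b > 1 the mode is (a−1)/(a+b−2) = 17.2/30.5 ≈ 0.564.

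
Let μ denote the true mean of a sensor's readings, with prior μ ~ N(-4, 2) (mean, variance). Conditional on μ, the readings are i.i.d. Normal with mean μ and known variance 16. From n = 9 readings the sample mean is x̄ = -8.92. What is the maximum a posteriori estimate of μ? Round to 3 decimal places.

n = 9, x̄ = -8.92.
For a Normal prior and Normal likelihood with known variance, the posterior is Normal; its mode equals its mean, the precision-weighted average.
Prior precision 1/σ₀² = 1/2 = 0.5; data precision n/σ² = 9/16 = 0.5625.
μ̂ = (0.5·(-4) + 0.5625·(-8.92)) / (0.5 + 0.5625) = (-7.0175)/1.0625 = -2807/425 ≈ -6.605.

μ̂_MAP = -6.605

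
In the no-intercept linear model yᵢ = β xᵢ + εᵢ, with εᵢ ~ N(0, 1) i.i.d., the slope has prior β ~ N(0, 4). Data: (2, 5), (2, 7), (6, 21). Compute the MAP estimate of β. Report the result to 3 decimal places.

log p(β | y) = −Σ(yᵢ − βxᵢ)²/(2·1) − β²/(2·4) + const.
Setting the derivative to zero: Σxᵢ(yᵢ − βxᵢ)/1 − β/4 = 0, so β = Σxᵢyᵢ / (Σxᵢ² + σ²/τ²).
Σxᵢyᵢ = 2·5 + 2·7 + 6·21 = 150; Σxᵢ² = 44; σ²/τ² = 0.25.
β̂_MAP = 150 / (44 + 0.25) = 150/44.25 ≈ 3.390.

β̂_MAP = 3.390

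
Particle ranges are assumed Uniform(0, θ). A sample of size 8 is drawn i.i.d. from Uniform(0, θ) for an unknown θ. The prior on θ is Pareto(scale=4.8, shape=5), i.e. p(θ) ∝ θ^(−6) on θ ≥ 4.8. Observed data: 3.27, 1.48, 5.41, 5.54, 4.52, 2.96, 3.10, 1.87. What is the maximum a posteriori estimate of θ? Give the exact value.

θ̂_MAP = 5.54

The Uniform(0, θ) likelihood is θ^(−n) for θ ≥ max(xᵢ), zero otherwise. Here max(xᵢ) = 5.54.
Posterior ∝ θ^(−6) · θ^(−8) = θ^(−14) on θ ≥ max(4.8, 5.54) = 5.54.
This density is strictly decreasing in θ, so the posterior mode lies at the lower boundary of the support.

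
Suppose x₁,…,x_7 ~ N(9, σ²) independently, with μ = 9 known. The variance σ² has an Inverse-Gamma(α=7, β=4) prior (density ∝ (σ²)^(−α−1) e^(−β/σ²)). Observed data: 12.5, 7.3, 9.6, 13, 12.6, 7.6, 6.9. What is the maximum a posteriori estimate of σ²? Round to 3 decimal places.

σ̂²_MAP = 2.558

Sum of squared deviations about the known mean: SS = (12.5−9)² + (7.3−9)² + (9.6−9)² + (13−9)² + (12.6−9)² + (7.6−9)² + (6.9−9)² = 50.83.
The Normal likelihood contributes (σ²)^(−n/2) exp(−SS/(2σ²)), so the posterior is Inverse-Gamma(α + n/2, β + SS/2) = Inverse-Gamma(10.5, 29.415).
The mode of Inverse-Gamma(a, b) is b/(a+1) = 29.415/11.5 ≈ 2.558.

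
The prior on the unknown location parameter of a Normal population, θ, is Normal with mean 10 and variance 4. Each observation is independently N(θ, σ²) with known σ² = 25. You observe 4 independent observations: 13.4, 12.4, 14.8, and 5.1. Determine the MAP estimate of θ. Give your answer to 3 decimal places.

θ̂_MAP = 10.556

n = 4; x̄ = (13.4 + 12.4 + 14.8 + 5.1)/4 = 45.7/4 = 11.425.
For a Normal prior and Normal likelihood with known variance, the posterior is Normal; its mode equals its mean, the precision-weighted average.
Prior precision 1/σ₀² = 1/4 = 0.25; data precision n/σ² = 4/25 = 0.16.
θ̂ = (0.25·10 + 0.16·11.425) / (0.25 + 0.16) = 4.328/0.41 = 2164/205 ≈ 10.556.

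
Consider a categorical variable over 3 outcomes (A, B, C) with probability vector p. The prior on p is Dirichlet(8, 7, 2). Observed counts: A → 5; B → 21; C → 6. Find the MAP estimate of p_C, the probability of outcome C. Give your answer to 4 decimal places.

The posterior is Dirichlet(αᵢ + nᵢ) = Dirichlet(13, 28, 8).
For a Dirichlet(a₁,…,a_K) with all aᵢ > 1, the mode has j-th component (aⱼ − 1)/(Σaᵢ − K).
Here Σaᵢ = 49 and K = 3, so p_C = (8 − 1)/(49 − 3) = 7/46 ≈ 0.1522.

MAP estimate of p_C = 0.1522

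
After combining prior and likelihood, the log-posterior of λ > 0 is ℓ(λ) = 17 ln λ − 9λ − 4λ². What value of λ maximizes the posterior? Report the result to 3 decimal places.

λ̂_MAP = 1.000

ℓ'(λ) = 17/λ − 9 − 8λ. Setting this to zero and multiplying by λ: 8λ² + 9λ − 17 = 0.
λ = (−9 + √(9² + 4·8·17)) / (2·8) = (−9 + √625) / 16 = (−9 + 25)/16 = 1.
ℓ''(λ) = −17/λ² − 8 < 0, confirming a maximum.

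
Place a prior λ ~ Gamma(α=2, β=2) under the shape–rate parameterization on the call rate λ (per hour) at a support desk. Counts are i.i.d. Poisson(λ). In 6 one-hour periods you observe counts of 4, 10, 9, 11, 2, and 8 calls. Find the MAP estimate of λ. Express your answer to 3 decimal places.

λ̂_MAP = 5.625

Σxᵢ = 4+10+9+11+2+8 = 44, with n = 6.
Posterior ∝ λe^(−2λ) · λ^44e^(−6λ) = λ^45e^(−8λ), i.e. Gamma(shape=46, rate=8).
The mode of a Gamma(a, b) with a ≥ 1 (shape–rate) is (a−1)/b = 45/8 ≈ 5.625.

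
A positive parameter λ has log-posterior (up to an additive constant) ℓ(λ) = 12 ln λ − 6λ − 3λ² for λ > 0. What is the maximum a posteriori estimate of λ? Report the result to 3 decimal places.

ℓ'(λ) = 12/λ − 6 − 6λ. Setting this to zero and multiplying by λ: 6λ² + 6λ − 12 = 0.
λ = (−6 + √(6² + 4·6·12)) / (2·6) = (−6 + √324) / 12 = (−6 + 18)/12 = 1.
ℓ''(λ) = −12/λ² − 6 < 0, confirming a maximum.

λ̂_MAP = 1.000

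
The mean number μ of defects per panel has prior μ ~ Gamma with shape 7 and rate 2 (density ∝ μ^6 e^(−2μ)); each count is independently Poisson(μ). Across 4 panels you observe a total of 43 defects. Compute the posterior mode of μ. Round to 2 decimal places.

μ̂_MAP = 8.17

Σxᵢ = 43, n = 4.
Posterior ∝ μ^6e^(−2μ) · μ^43e^(−4μ) = μ^49e^(−6μ), i.e. Gamma(shape=50, rate=6).
The mode of a Gamma(a, b) with a ≥ 1 (shape–rate) is (a−1)/b = 49/6 ≈ 8.17.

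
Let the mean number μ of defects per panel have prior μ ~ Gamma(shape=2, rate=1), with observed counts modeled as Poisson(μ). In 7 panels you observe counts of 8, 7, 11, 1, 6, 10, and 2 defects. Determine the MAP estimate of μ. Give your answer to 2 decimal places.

μ̂_MAP = 5.75

Σxᵢ = 8+7+11+1+6+10+2 = 45, with n = 7.
Posterior ∝ μe^(−1μ) · μ^45e^(−7μ) = μ^46e^(−8μ), i.e. Gamma(shape=47, rate=8).
The mode of a Gamma(a, b) with a ≥ 1 (shape–rate) is (a−1)/b = 46/8 ≈ 5.75.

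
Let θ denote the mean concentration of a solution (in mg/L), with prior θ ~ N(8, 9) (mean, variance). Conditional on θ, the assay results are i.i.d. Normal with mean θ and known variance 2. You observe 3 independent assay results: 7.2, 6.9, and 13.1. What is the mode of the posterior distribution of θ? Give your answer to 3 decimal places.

n = 3; x̄ = (7.2 + 6.9 + 13.1)/3 = 27.2/3 = 136/15 ≈ 9.0667.
For a Normal prior and Normal likelihood with known variance, the posterior is Normal; its mode equals its mean, the precision-weighted average.
Prior precision 1/σ₀² = 1/9; data precision n/σ² = 3/2 = 1.5.
θ̂ = ((1/9)·8 + 1.5·(136/15)) / (1/9 + 1.5) = (652/45)/(29/18) = 1304/145 ≈ 8.993.

θ̂_MAP = 8.993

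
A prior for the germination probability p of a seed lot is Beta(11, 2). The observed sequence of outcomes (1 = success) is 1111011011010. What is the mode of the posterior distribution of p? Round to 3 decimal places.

p̂_MAP = 0.792

Prior: Beta(11, 2).
Data: 9 successes in 13 trials (from the sequence). The binomial likelihood contributes p^9(1−p)^4, so the posterior is Beta(11+9, 2+4) = Beta(20, 6).
For Beta(a, b) with a, b > 1 the mode is (a−1)/(a+b−2) = 19/24 ≈ 0.792.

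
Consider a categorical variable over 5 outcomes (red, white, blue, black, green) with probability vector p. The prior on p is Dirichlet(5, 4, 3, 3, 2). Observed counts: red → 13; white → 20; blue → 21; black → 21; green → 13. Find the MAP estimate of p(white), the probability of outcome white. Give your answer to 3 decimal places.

MAP estimate of p(white) = 0.230

The posterior is Dirichlet(αᵢ + nᵢ) = Dirichlet(18, 24, 24, 24, 15).
For a Dirichlet(a₁,…,a_K) with all aᵢ > 1, the mode has j-th component (aⱼ − 1)/(Σaᵢ − K).
Here Σaᵢ = 105 and K = 5, so p(white) = (24 − 1)/(105 − 5) = 23/100 ≈ 0.230.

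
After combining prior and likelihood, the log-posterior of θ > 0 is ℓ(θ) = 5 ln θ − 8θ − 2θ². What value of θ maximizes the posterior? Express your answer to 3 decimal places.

ℓ'(θ) = 5/θ − 8 − 4θ. Setting this to zero and multiplying by θ: 4θ² + 8θ − 5 = 0.
θ = (−8 + √(8² + 4·4·5)) / (2·4) = (−8 + √144) / 8 = (−8 + 12)/8 = 1/2.
ℓ''(θ) = −5/θ² − 4 < 0, confirming a maximum.

θ̂_MAP = 0.500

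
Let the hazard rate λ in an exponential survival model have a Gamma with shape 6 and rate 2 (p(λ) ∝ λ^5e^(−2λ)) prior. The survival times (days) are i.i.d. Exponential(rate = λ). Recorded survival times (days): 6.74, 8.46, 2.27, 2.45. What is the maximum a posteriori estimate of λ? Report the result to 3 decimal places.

The Exponential(rate=λ) likelihood is ∝ λ^n e^(−λΣtᵢ). Here n = 4 and Σtᵢ = 6.74 + 8.46 + 2.27 + 2.45 = 19.92.
Posterior ∝ λ^5e^(−2λ) · λ^4e^(−19.92λ) = λ^9e^(−21.92λ), i.e. Gamma(10, 21.92).
Mode = (a−1)/b = 9/21.92 ≈ 0.411.

λ̂_MAP = 0.411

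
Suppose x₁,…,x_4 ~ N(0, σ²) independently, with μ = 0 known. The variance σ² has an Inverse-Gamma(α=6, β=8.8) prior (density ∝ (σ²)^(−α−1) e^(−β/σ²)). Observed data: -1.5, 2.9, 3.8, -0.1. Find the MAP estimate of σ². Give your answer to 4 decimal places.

σ̂²_MAP = 2.3728

Sum of squared deviations about the known mean: SS = (-1.5−0)² + (2.9−0)² + (3.8−0)² + (-0.1−0)² = 25.11.
The Normal likelihood contributes (σ²)^(−n/2) exp(−SS/(2σ²)), so the posterior is Inverse-Gamma(α + n/2, β + SS/2) = Inverse-Gamma(8, 21.355).
The mode of Inverse-Gamma(a, b) is b/(a+1) = 21.355/9 ≈ 2.3728.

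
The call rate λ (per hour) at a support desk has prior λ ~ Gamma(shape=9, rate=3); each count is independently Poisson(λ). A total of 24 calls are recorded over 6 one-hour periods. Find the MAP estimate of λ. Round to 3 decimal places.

λ̂_MAP = 3.556

Σxᵢ = 24, n = 6.
Posterior ∝ λ^8e^(−3λ) · λ^24e^(−6λ) = λ^32e^(−9λ), i.e. Gamma(shape=33, rate=9).
The mode of a Gamma(a, b) with a ≥ 1 (shape–rate) is (a−1)/b = 32/9 ≈ 3.556.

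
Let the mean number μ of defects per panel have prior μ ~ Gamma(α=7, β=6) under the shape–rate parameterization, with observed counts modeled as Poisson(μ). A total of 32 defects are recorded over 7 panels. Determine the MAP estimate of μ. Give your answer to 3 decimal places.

μ̂_MAP = 2.923

Σxᵢ = 32, n = 7.
Posterior ∝ μ^6e^(−6μ) · μ^32e^(−7μ) = μ^38e^(−13μ), i.e. Gamma(shape=39, rate=13).
The mode of a Gamma(a, b) with a ≥ 1 (shape–rate) is (a−1)/b = 38/13 ≈ 2.923.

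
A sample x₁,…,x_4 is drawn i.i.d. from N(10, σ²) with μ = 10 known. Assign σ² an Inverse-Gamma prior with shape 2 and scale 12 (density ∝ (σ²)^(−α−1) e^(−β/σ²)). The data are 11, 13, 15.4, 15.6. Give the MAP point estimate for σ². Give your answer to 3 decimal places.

σ̂²_MAP = 9.452

Sum of squared deviations about the known mean: SS = (11−10)² + (13−10)² + (15.4−10)² + (15.6−10)² = 70.52.
The Normal likelihood contributes (σ²)^(−n/2) exp(−SS/(2σ²)), so the posterior is Inverse-Gamma(α + n/2, β + SS/2) = Inverse-Gamma(4, 47.26).
The mode of Inverse-Gamma(a, b) is b/(a+1) = 47.26/5 ≈ 9.452.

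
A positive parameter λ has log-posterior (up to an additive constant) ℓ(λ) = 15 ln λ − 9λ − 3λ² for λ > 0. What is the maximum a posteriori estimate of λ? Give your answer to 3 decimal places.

λ̂_MAP = 1.000

ℓ'(λ) = 15/λ − 9 − 6λ. Setting this to zero and multiplying by λ: 6λ² + 9λ − 15 = 0.
λ = (−9 + √(9² + 4·6·15)) / (2·6) = (−9 + √441) / 12 = (−9 + 21)/12 = 1.
ℓ''(λ) = −15/λ² − 6 < 0, confirming a maximum.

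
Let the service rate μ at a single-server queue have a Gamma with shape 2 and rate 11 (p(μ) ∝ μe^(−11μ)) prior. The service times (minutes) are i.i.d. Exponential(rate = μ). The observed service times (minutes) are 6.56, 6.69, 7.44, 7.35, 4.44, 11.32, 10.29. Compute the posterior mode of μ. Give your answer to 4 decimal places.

μ̂_MAP = 0.1229

The Exponential(rate=μ) likelihood is ∝ μ^n e^(−μΣtᵢ). Here n = 7 and Σtᵢ = 6.56 + 6.69 + 7.44 + 7.35 + 4.44 + 11.32 + 10.29 = 54.09.
Posterior ∝ μe^(−11μ) · μ^7e^(−54.09μ) = μ^8e^(−65.09μ), i.e. Gamma(9, 65.09).
Mode = (a−1)/b = 8/65.09 ≈ 0.1229.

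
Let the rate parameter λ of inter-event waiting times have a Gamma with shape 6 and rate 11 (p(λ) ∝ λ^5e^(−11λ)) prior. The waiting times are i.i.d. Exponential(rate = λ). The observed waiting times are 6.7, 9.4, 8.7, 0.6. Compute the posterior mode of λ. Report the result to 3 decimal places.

The Exponential(rate=λ) likelihood is ∝ λ^n e^(−λΣtᵢ). Here n = 4 and Σtᵢ = 6.7 + 9.4 + 8.7 + 0.6 = 25.4.
Posterior ∝ λ^5e^(−11λ) · λ^4e^(−25.4λ) = λ^9e^(−36.4λ), i.e. Gamma(10, 36.4).
Mode = (a−1)/b = 9/36.4 ≈ 0.247.

λ̂_MAP = 0.247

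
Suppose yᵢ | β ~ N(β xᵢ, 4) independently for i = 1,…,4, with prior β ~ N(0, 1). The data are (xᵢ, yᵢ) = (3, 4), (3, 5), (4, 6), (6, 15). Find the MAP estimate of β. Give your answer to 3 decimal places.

log p(β | y) = −Σ(yᵢ − βxᵢ)²/(2·4) − β²/(2·1) + const.
Setting the derivative to zero: Σxᵢ(yᵢ − βxᵢ)/4 − β/1 = 0, so β = Σxᵢyᵢ / (Σxᵢ² + σ²/τ²).
Σxᵢyᵢ = 3·4 + 3·5 + 4·6 + 6·15 = 141; Σxᵢ² = 70; σ²/τ² = 4.
β̂_MAP = 141 / (70 + 4) = 141/74 ≈ 1.905.

β̂_MAP = 1.905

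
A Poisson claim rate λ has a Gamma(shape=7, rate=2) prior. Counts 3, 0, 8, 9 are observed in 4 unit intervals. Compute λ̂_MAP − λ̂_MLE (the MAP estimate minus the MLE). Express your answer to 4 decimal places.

MAP − MLE = -0.6667

Σxᵢ = 20. Posterior is Gamma(27, 6); MAP = (27−1)/6 = 26/6 ≈ 4.33333.
MLE = x̄ = 20/4 ≈ 5.00000.
Difference = 26/6 − 20/4 = -2/3 ≈ -0.6667.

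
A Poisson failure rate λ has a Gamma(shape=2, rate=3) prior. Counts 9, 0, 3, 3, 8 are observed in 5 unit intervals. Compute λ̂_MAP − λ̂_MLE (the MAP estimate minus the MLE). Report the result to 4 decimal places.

MAP − MLE = -1.6000

Σxᵢ = 23. Posterior is Gamma(25, 8); MAP = (25−1)/8 = 24/8 ≈ 3.00000.
MLE = x̄ = 23/5 ≈ 4.60000.
Difference = 24/8 − 23/5 = -8/5 ≈ -1.6000.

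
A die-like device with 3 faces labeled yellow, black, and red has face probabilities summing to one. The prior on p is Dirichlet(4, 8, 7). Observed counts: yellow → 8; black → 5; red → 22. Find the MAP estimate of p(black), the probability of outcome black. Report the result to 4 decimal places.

MAP estimate of p(black) = 0.2353

The posterior is Dirichlet(αᵢ + nᵢ) = Dirichlet(12, 13, 29).
For a Dirichlet(a₁,…,a_K) with all aᵢ > 1, the mode has j-th component (aⱼ − 1)/(Σaᵢ − K).
Here Σaᵢ = 54 and K = 3, so p(black) = (13 − 1)/(54 − 3) = 12/51 ≈ 0.2353.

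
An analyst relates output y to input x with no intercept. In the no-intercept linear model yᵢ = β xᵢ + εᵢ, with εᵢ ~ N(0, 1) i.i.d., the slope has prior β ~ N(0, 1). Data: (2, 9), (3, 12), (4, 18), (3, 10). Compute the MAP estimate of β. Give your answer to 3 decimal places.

log p(β | y) = −Σ(yᵢ − βxᵢ)²/(2·1) − β²/(2·1) + const.
Setting the derivative to zero: Σxᵢ(yᵢ − βxᵢ)/1 − β/1 = 0, so β = Σxᵢyᵢ / (Σxᵢ² + σ²/τ²).
Σxᵢyᵢ = 2·9 + 3·12 + 4·18 + 3·10 = 156; Σxᵢ² = 38; σ²/τ² = 1.
β̂_MAP = 156 / (38 + 1) = 156/39 ≈ 4.000.

β̂_MAP = 4.000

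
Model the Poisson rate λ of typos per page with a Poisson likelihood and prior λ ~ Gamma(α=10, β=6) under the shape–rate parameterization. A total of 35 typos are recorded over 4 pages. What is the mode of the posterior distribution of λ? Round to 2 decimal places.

λ̂_MAP = 4.40

Σxᵢ = 35, n = 4.
Posterior ∝ λ^9e^(−6λ) · λ^35e^(−4λ) = λ^44e^(−10λ), i.e. Gamma(shape=45, rate=10).
The mode of a Gamma(a, b) with a ≥ 1 (shape–rate) is (a−1)/b = 44/10 ≈ 4.40.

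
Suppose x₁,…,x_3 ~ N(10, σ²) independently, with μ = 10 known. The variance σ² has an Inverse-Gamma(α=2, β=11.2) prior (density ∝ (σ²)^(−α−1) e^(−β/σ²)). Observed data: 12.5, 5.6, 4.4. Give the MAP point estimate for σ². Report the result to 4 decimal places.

Sum of squared deviations about the known mean: SS = (12.5−10)² + (5.6−10)² + (4.4−10)² = 56.97.
The Normal likelihood contributes (σ²)^(−n/2) exp(−SS/(2σ²)), so the posterior is Inverse-Gamma(α + n/2, β + SS/2) = Inverse-Gamma(3.5, 39.685).
The mode of Inverse-Gamma(a, b) is b/(a+1) = 39.685/4.5 ≈ 8.8189.

σ̂²_MAP = 8.8189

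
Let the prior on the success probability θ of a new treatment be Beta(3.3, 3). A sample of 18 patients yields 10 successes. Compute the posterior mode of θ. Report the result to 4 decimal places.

θ̂_MAP = 0.5516

Prior: Beta(3.3, 3).
Data: 10 successes in 18 trials. The binomial likelihood contributes θ^10(1−θ)^8, so the posterior is Beta(3.3+10, 3+8) = Beta(13.3, 11).
For Beta(a, b) with a, b > 1 the mode is (a−1)/(a+b−2) = 12.3/22.3 ≈ 0.5516.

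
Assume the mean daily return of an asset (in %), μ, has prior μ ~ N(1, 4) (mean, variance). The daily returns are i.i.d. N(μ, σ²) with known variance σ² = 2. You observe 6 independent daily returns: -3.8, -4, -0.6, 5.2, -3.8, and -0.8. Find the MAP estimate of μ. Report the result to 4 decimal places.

n = 6; x̄ = ((-3.8) + (-4) + (-0.6) + 5.2 + (-3.8) + (-0.8))/6 = -7.8/6 = -1.3.
For a Normal prior and Normal likelihood with known variance, the posterior is Normal; its mode equals its mean, the precision-weighted average.
Prior precision 1/σ₀² = 1/4 = 0.25; data precision n/σ² = 6/2 = 3.
μ̂ = (0.25·1 + 3·(-1.3)) / (0.25 + 3) = (-3.65)/3.25 = -73/65 ≈ -1.1231.

μ̂_MAP = -1.1231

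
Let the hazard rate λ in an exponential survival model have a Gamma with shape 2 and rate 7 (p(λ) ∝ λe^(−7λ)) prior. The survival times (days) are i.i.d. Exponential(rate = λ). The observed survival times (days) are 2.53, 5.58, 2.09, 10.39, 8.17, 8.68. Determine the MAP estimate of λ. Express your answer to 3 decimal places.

λ̂_MAP = 0.158

The Exponential(rate=λ) likelihood is ∝ λ^n e^(−λΣtᵢ). Here n = 6 and Σtᵢ = 2.53 + 5.58 + 2.09 + 10.39 + 8.17 + 8.68 = 37.44.
Posterior ∝ λe^(−7λ) · λ^6e^(−37.44λ) = λ^7e^(−44.44λ), i.e. Gamma(8, 44.44).
Mode = (a−1)/b = 7/44.44 ≈ 0.158.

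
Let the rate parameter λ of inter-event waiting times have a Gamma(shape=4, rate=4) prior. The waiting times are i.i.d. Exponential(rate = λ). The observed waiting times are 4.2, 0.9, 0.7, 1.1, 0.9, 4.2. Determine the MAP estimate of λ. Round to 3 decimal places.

The Exponential(rate=λ) likelihood is ∝ λ^n e^(−λΣtᵢ). Here n = 6 and Σtᵢ = 4.2 + 0.9 + 0.7 + 1.1 + 0.9 + 4.2 = 12.
Posterior ∝ λ^3e^(−4λ) · λ^6e^(−12λ) = λ^9e^(−16λ), i.e. Gamma(10, 16).
Mode = (a−1)/b = 9/16 ≈ 0.563.

λ̂_MAP = 0.563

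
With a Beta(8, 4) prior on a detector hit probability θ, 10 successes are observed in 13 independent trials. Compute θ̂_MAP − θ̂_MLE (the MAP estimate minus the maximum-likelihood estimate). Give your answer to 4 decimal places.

MAP − MLE = -0.0301

Posterior is Beta(18, 7); MAP = (18−1)/(25−2) = 17/23 ≈ 0.73913.
MLE ignores the prior: θ̂_MLE = k/n = 10/13 ≈ 0.76923.
Difference = 17/23 − 10/13 = -9/299 ≈ -0.0301.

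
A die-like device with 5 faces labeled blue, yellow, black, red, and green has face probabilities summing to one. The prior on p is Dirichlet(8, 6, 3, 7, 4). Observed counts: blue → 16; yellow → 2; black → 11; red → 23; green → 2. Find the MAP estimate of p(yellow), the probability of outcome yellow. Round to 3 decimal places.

The posterior is Dirichlet(αᵢ + nᵢ) = Dirichlet(24, 8, 14, 30, 6).
For a Dirichlet(a₁,…,a_K) with all aᵢ > 1, the mode has j-th component (aⱼ − 1)/(Σaᵢ − K).
Here Σaᵢ = 82 and K = 5, so p(yellow) = (8 − 1)/(82 − 5) = 7/77 ≈ 0.091.

MAP estimate of p(yellow) = 0.091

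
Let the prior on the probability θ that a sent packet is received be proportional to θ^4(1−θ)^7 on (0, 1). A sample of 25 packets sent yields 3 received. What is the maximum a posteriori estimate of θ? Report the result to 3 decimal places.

The prior density ∝ θ^4(1−θ)^7 is the kernel of Beta(5, 8).
Data: 3 successes in 25 trials. The binomial likelihood contributes θ^3(1−θ)^22, so the posterior is Beta(5+3, 8+22) = Beta(8, 30).
For Beta(a, b) with a, b > 1 the mode is (a−1)/(a+b−2) = 7/36 ≈ 0.194.

θ̂_MAP = 0.194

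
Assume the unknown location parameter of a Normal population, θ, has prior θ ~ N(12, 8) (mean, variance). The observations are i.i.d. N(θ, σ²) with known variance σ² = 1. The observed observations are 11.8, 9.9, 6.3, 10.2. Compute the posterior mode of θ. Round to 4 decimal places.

n = 4; x̄ = (11.8 + 9.9 + 6.3 + 10.2)/4 = 38.2/4 = 9.55.
For a Normal prior and Normal likelihood with known variance, the posterior is Normal; its mode equals its mean, the precision-weighted average.
Prior precision 1/σ₀² = 1/8 = 0.125; data precision n/σ² = 4/1 = 4.
θ̂ = (0.125·12 + 4·9.55) / (0.125 + 4) = 39.7/4.125 = 1588/165 ≈ 9.6242.

θ̂_MAP = 9.6242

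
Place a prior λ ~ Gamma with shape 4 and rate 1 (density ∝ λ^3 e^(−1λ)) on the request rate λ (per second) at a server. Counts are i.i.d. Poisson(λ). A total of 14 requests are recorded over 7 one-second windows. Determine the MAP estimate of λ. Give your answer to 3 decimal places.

Σxᵢ = 14, n = 7.
Posterior ∝ λ^3e^(−1λ) · λ^14e^(−7λ) = λ^17e^(−8λ), i.e. Gamma(shape=18, rate=8).
The mode of a Gamma(a, b) with a ≥ 1 (shape–rate) is (a−1)/b = 17/8 ≈ 2.125.

λ̂_MAP = 2.125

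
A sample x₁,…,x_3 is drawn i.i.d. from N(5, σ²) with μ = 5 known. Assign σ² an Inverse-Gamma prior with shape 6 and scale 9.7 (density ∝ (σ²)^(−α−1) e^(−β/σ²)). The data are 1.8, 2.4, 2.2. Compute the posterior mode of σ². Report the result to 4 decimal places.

Sum of squared deviations about the known mean: SS = (1.8−5)² + (2.4−5)² + (2.2−5)² = 24.84.
The Normal likelihood contributes (σ²)^(−n/2) exp(−SS/(2σ²)), so the posterior is Inverse-Gamma(α + n/2, β + SS/2) = Inverse-Gamma(7.5, 22.12).
The mode of Inverse-Gamma(a, b) is b/(a+1) = 22.12/8.5 ≈ 2.6024.

σ̂²_MAP = 2.6024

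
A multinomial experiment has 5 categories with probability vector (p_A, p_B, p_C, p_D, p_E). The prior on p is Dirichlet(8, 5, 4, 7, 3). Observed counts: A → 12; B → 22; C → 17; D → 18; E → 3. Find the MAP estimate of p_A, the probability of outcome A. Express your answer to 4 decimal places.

MAP estimate of p_A = 0.2021

The posterior is Dirichlet(αᵢ + nᵢ) = Dirichlet(20, 27, 21, 25, 6).
For a Dirichlet(a₁,…,a_K) with all aᵢ > 1, the mode has j-th component (aⱼ − 1)/(Σaᵢ − K).
Here Σaᵢ = 99 and K = 5, so p_A = (20 − 1)/(99 − 5) = 19/94 ≈ 0.2021.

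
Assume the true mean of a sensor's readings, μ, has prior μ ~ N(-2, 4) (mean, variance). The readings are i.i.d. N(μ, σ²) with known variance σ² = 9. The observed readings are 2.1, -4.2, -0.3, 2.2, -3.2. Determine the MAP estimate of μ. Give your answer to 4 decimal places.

μ̂_MAP = -1.0897

n = 5; x̄ = (2.1 + (-4.2) + (-0.3) + 2.2 + (-3.2))/5 = -3.4/5 = -0.68.
For a Normal prior and Normal likelihood with known variance, the posterior is Normal; its mode equals its mean, the precision-weighted average.
Prior precision 1/σ₀² = 1/4 = 0.25; data precision n/σ² = 5/9.
μ̂ = (0.25·(-2) + (5/9)·(-0.68)) / (0.25 + 5/9) = (-79/90)/(29/36) = -158/145 ≈ -1.0897.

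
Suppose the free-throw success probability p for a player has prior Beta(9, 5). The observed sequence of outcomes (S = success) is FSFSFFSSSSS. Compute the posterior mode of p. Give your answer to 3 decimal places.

p̂_MAP = 0.652

Prior: Beta(9, 5).
Data: 7 successes in 11 trials (from the sequence). The binomial likelihood contributes p^7(1−p)^4, so the posterior is Beta(9+7, 5+4) = Beta(16, 9).
For Beta(a, b) with a, b > 1 the mode is (a−1)/(a+b−2) = 15/23 ≈ 0.652.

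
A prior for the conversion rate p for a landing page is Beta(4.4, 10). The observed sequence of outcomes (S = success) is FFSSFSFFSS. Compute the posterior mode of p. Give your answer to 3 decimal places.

Prior: Beta(4.4, 10).
Data: 5 successes in 10 trials (from the sequence). The binomial likelihood contributes p^5(1−p)^5, so the posterior is Beta(4.4+5, 10+5) = Beta(9.4, 15).
For Beta(a, b) with a, b > 1 the mode is (a−1)/(a+b−2) = 8.4/22.4 ≈ 0.375.

p̂_MAP = 0.375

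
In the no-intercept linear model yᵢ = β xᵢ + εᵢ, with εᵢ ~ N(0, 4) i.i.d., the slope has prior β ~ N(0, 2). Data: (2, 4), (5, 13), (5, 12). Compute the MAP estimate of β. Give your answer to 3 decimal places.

log p(β | y) = −Σ(yᵢ − βxᵢ)²/(2·4) − β²/(2·2) + const.
Setting the derivative to zero: Σxᵢ(yᵢ − βxᵢ)/4 − β/2 = 0, so β = Σxᵢyᵢ / (Σxᵢ² + σ²/τ²).
Σxᵢyᵢ = 2·4 + 5·13 + 5·12 = 133; Σxᵢ² = 54; σ²/τ² = 2.
β̂_MAP = 133 / (54 + 2) = 133/56 ≈ 2.375.

β̂_MAP = 2.375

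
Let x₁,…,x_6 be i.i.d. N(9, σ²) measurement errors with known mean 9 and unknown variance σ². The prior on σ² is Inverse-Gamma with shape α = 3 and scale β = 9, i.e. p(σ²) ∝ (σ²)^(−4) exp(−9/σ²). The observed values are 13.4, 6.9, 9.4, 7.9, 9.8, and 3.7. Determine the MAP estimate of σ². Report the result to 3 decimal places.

Sum of squared deviations about the known mean: SS = (13.4−9)² + (6.9−9)² + (9.4−9)² + (7.9−9)² + (9.8−9)² + (3.7−9)² = 53.87.
The Normal likelihood contributes (σ²)^(−n/2) exp(−SS/(2σ²)), so the posterior is Inverse-Gamma(α + n/2, β + SS/2) = Inverse-Gamma(6, 35.935).
The mode of Inverse-Gamma(a, b) is b/(a+1) = 35.935/7 ≈ 5.134.

σ̂²_MAP = 5.134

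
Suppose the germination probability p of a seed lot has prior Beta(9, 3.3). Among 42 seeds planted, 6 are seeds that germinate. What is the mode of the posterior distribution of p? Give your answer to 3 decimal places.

Prior: Beta(9, 3.3).
Data: 6 successes in 42 trials. The binomial likelihood contributes p^6(1−p)^36, so the posterior is Beta(9+6, 3.3+36) = Beta(15, 39.3).
For Beta(a, b) with a, b > 1 the mode is (a−1)/(a+b−2) = 14/52.3 ≈ 0.268.

p̂_MAP = 0.268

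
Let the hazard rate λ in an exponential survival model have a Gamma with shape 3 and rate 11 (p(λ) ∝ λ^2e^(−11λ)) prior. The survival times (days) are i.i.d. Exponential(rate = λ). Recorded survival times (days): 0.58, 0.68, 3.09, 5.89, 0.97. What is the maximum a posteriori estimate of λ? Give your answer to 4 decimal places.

λ̂_MAP = 0.3152

The Exponential(rate=λ) likelihood is ∝ λ^n e^(−λΣtᵢ). Here n = 5 and Σtᵢ = 0.58 + 0.68 + 3.09 + 5.89 + 0.97 = 11.21.
Posterior ∝ λ^2e^(−11λ) · λ^5e^(−11.21λ) = λ^7e^(−22.21λ), i.e. Gamma(8, 22.21).
Mode = (a−1)/b = 7/22.21 ≈ 0.3152.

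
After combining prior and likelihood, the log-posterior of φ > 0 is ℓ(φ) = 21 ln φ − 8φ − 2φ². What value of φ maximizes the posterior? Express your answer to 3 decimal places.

ℓ'(φ) = 21/φ − 8 − 4φ. Setting this to zero and multiplying by φ: 4φ² + 8φ − 21 = 0.
φ = (−8 + √(8² + 4·4·21)) / (2·4) = (−8 + √400) / 8 = (−8 + 20)/8 = 3/2.
ℓ''(φ) = −21/φ² − 4 < 0, confirming a maximum.

φ̂_MAP = 1.500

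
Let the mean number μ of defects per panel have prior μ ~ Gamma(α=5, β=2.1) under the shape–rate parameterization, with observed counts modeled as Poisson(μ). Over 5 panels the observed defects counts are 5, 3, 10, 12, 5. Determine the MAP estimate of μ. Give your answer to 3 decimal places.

Σxᵢ = 5+3+10+12+5 = 35, with n = 5.
Posterior ∝ μ^4e^(−2.1μ) · μ^35e^(−5μ) = μ^39e^(−7.1μ), i.e. Gamma(shape=40, rate=7.1).
The mode of a Gamma(a, b) with a ≥ 1 (shape–rate) is (a−1)/b = 39/7.1 ≈ 5.493.

μ̂_MAP = 5.493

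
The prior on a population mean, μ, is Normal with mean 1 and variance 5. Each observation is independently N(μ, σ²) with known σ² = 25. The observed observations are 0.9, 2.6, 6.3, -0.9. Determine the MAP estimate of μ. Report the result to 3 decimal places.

μ̂_MAP = 1.544

n = 4; x̄ = (0.9 + 2.6 + 6.3 + (-0.9))/4 = 8.9/4 = 2.225.
For a Normal prior and Normal likelihood with known variance, the posterior is Normal; its mode equals its mean, the precision-weighted average.
Prior precision 1/σ₀² = 1/5 = 0.2; data precision n/σ² = 4/25 = 0.16.
μ̂ = (0.2·1 + 0.16·2.225) / (0.2 + 0.16) = 0.556/0.36 = 139/90 ≈ 1.544.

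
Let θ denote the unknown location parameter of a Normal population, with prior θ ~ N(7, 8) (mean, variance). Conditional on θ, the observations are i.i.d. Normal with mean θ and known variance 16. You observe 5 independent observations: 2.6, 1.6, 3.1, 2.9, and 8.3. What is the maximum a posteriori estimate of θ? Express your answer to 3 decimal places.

θ̂_MAP = 4.643

n = 5; x̄ = (2.6 + 1.6 + 3.1 + 2.9 + 8.3)/5 = 18.5/5 = 3.7.
For a Normal prior and Normal likelihood with known variance, the posterior is Normal; its mode equals its mean, the precision-weighted average.
Prior precision 1/σ₀² = 1/8 = 0.125; data precision n/σ² = 5/16 = 0.3125.
θ̂ = (0.125·7 + 0.3125·3.7) / (0.125 + 0.3125) = 2.03125/0.4375 = 65/14 ≈ 4.643.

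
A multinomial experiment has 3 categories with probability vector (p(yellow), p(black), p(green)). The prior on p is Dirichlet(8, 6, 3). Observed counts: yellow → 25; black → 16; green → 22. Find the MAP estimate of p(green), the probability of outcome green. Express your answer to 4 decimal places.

The posterior is Dirichlet(αᵢ + nᵢ) = Dirichlet(33, 22, 25).
For a Dirichlet(a₁,…,a_K) with all aᵢ > 1, the mode has j-th component (aⱼ − 1)/(Σaᵢ − K).
Here Σaᵢ = 80 and K = 3, so p(green) = (25 − 1)/(80 − 3) = 24/77 ≈ 0.3117.

MAP estimate of p(green) = 0.3117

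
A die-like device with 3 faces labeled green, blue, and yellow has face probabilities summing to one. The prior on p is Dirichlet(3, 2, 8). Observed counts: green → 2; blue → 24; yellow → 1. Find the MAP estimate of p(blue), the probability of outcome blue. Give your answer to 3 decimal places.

MAP estimate of p(blue) = 0.676

The posterior is Dirichlet(αᵢ + nᵢ) = Dirichlet(5, 26, 9).
For a Dirichlet(a₁,…,a_K) with all aᵢ > 1, the mode has j-th component (aⱼ − 1)/(Σaᵢ − K).
Here Σaᵢ = 40 and K = 3, so p(blue) = (26 − 1)/(40 − 3) = 25/37 ≈ 0.676.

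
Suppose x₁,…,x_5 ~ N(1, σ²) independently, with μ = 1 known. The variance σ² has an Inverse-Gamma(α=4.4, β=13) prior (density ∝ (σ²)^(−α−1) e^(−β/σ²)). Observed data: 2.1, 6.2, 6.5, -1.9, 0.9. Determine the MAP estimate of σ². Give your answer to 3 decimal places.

σ̂²_MAP = 5.881

Sum of squared deviations about the known mean: SS = (2.1−1)² + (6.2−1)² + (6.5−1)² + (-1.9−1)² + (0.9−1)² = 66.92.
The Normal likelihood contributes (σ²)^(−n/2) exp(−SS/(2σ²)), so the posterior is Inverse-Gamma(α + n/2, β + SS/2) = Inverse-Gamma(6.9, 46.46).
The mode of Inverse-Gamma(a, b) is b/(a+1) = 46.46/7.9 ≈ 5.881.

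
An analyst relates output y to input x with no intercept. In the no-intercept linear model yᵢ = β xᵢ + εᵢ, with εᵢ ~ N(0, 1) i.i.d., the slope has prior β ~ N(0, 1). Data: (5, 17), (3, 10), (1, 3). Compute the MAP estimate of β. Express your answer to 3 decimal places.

log p(β | y) = −Σ(yᵢ − βxᵢ)²/(2·1) − β²/(2·1) + const.
Setting the derivative to zero: Σxᵢ(yᵢ − βxᵢ)/1 − β/1 = 0, so β = Σxᵢyᵢ / (Σxᵢ² + σ²/τ²).
Σxᵢyᵢ = 5·17 + 3·10 + 1·3 = 118; Σxᵢ² = 35; σ²/τ² = 1.
β̂_MAP = 118 / (35 + 1) = 118/36 ≈ 3.278.

β̂_MAP = 3.278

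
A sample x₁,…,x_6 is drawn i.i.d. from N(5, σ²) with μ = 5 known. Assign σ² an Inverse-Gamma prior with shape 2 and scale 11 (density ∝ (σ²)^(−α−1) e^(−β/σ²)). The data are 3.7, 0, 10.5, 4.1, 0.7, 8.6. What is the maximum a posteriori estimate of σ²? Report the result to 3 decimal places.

Sum of squared deviations about the known mean: SS = (3.7−5)² + (0−5)² + (10.5−5)² + (4.1−5)² + (0.7−5)² + (8.6−5)² = 89.2.
The Normal likelihood contributes (σ²)^(−n/2) exp(−SS/(2σ²)), so the posterior is Inverse-Gamma(α + n/2, β + SS/2) = Inverse-Gamma(5, 55.6).
The mode of Inverse-Gamma(a, b) is b/(a+1) = 55.6/6 ≈ 9.267.

σ̂²_MAP = 9.267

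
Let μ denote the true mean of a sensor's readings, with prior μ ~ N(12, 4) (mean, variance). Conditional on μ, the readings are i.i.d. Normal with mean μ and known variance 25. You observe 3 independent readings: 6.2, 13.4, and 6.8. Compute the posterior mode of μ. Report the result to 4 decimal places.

n = 3; x̄ = (6.2 + 13.4 + 6.8)/3 = 26.4/3 = 8.8.
For a Normal prior and Normal likelihood with known variance, the posterior is Normal; its mode equals its mean, the precision-weighted average.
Prior precision 1/σ₀² = 1/4 = 0.25; data precision n/σ² = 3/25 = 0.12.
μ̂ = (0.25·12 + 0.12·8.8) / (0.25 + 0.12) = 4.056/0.37 = 2028/185 ≈ 10.9622.

μ̂_MAP = 10.9622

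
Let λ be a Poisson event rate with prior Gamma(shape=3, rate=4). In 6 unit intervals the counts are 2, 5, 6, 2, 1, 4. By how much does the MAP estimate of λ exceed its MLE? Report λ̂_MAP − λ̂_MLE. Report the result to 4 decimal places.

Σxᵢ = 20. Posterior is Gamma(23, 10); MAP = (23−1)/10 = 22/10 ≈ 2.20000.
MLE = x̄ = 20/6 ≈ 3.33333.
Difference = 22/10 − 20/6 = -17/15 ≈ -1.1333.

MAP − MLE = -1.1333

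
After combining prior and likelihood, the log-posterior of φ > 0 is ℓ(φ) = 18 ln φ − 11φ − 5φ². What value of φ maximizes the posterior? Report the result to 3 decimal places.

ℓ'(φ) = 18/φ − 11 − 10φ. Setting this to zero and multiplying by φ: 10φ² + 11φ − 18 = 0.
φ = (−11 + √(11² + 4·10·18)) / (2·10) = (−11 + √841) / 20 = (−11 + 29)/20 = 9/10.
ℓ''(φ) = −18/φ² − 10 < 0, confirming a maximum.

φ̂_MAP = 0.900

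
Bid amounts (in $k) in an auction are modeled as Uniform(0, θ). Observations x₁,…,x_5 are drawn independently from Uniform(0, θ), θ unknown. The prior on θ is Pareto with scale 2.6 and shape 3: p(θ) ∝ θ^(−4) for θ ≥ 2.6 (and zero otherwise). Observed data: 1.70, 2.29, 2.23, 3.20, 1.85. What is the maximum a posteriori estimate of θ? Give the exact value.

The Uniform(0, θ) likelihood is θ^(−n) for θ ≥ max(xᵢ), zero otherwise. Here max(xᵢ) = 3.20.
Posterior ∝ θ^(−4) · θ^(−5) = θ^(−9) on θ ≥ max(2.6, 3.20) = 3.20.
This density is strictly decreasing in θ, so the posterior mode lies at the lower boundary of the support.

θ̂_MAP = 3.20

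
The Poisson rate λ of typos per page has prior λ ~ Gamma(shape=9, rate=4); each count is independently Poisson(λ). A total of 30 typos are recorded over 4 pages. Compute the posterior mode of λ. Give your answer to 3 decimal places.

Σxᵢ = 30, n = 4.
Posterior ∝ λ^8e^(−4λ) · λ^30e^(−4λ) = λ^38e^(−8λ), i.e. Gamma(shape=39, rate=8).
The mode of a Gamma(a, b) with a ≥ 1 (shape–rate) is (a−1)/b = 38/8 ≈ 4.750.

λ̂_MAP = 4.750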